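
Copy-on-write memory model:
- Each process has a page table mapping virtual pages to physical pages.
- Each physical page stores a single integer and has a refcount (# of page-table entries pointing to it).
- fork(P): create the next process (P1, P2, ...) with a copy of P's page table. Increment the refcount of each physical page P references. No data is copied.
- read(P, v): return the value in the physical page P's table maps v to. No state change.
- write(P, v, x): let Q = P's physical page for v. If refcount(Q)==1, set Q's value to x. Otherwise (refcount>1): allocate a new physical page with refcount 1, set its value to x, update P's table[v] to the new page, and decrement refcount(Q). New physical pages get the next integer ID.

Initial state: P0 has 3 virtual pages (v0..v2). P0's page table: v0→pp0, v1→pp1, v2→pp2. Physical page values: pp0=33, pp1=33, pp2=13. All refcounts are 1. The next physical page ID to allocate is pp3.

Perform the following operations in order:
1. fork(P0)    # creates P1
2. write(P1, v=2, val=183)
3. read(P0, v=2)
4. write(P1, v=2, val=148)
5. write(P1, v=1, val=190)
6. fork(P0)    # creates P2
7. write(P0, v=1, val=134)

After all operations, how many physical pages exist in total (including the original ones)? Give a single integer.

Answer: 6

Derivation:
Op 1: fork(P0) -> P1. 3 ppages; refcounts: pp0:2 pp1:2 pp2:2
Op 2: write(P1, v2, 183). refcount(pp2)=2>1 -> COPY to pp3. 4 ppages; refcounts: pp0:2 pp1:2 pp2:1 pp3:1
Op 3: read(P0, v2) -> 13. No state change.
Op 4: write(P1, v2, 148). refcount(pp3)=1 -> write in place. 4 ppages; refcounts: pp0:2 pp1:2 pp2:1 pp3:1
Op 5: write(P1, v1, 190). refcount(pp1)=2>1 -> COPY to pp4. 5 ppages; refcounts: pp0:2 pp1:1 pp2:1 pp3:1 pp4:1
Op 6: fork(P0) -> P2. 5 ppages; refcounts: pp0:3 pp1:2 pp2:2 pp3:1 pp4:1
Op 7: write(P0, v1, 134). refcount(pp1)=2>1 -> COPY to pp5. 6 ppages; refcounts: pp0:3 pp1:1 pp2:2 pp3:1 pp4:1 pp5:1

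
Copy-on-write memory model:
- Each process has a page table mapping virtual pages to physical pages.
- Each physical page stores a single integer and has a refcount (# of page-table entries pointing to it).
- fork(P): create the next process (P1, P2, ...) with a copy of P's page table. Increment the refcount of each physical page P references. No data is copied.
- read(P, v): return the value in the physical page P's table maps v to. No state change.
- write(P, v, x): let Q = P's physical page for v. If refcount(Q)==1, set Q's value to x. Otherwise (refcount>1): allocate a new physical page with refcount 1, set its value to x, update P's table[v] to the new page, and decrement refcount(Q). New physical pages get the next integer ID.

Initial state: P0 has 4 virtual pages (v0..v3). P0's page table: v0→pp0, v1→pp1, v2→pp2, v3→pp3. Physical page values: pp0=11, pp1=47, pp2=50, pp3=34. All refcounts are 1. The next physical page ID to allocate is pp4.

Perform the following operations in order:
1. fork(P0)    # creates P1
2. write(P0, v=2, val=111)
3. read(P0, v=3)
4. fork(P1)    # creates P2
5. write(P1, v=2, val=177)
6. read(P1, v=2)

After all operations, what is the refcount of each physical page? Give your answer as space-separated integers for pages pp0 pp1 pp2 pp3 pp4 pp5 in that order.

Answer: 3 3 1 3 1 1

Derivation:
Op 1: fork(P0) -> P1. 4 ppages; refcounts: pp0:2 pp1:2 pp2:2 pp3:2
Op 2: write(P0, v2, 111). refcount(pp2)=2>1 -> COPY to pp4. 5 ppages; refcounts: pp0:2 pp1:2 pp2:1 pp3:2 pp4:1
Op 3: read(P0, v3) -> 34. No state change.
Op 4: fork(P1) -> P2. 5 ppages; refcounts: pp0:3 pp1:3 pp2:2 pp3:3 pp4:1
Op 5: write(P1, v2, 177). refcount(pp2)=2>1 -> COPY to pp5. 6 ppages; refcounts: pp0:3 pp1:3 pp2:1 pp3:3 pp4:1 pp5:1
Op 6: read(P1, v2) -> 177. No state change.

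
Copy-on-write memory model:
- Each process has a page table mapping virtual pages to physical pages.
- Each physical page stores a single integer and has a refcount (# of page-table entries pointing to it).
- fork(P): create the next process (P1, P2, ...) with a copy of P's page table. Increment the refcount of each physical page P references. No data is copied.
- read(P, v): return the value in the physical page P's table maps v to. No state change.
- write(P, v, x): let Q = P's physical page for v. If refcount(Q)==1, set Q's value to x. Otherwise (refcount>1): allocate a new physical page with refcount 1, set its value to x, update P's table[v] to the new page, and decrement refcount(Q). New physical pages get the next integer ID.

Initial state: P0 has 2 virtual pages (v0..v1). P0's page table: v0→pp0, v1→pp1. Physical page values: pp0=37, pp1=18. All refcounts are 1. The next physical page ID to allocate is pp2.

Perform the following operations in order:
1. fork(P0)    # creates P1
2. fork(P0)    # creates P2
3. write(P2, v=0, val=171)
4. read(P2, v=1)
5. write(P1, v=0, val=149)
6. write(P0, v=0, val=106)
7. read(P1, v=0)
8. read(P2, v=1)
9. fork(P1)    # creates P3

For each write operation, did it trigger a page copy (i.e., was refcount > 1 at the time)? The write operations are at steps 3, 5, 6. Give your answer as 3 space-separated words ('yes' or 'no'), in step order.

Op 1: fork(P0) -> P1. 2 ppages; refcounts: pp0:2 pp1:2
Op 2: fork(P0) -> P2. 2 ppages; refcounts: pp0:3 pp1:3
Op 3: write(P2, v0, 171). refcount(pp0)=3>1 -> COPY to pp2. 3 ppages; refcounts: pp0:2 pp1:3 pp2:1
Op 4: read(P2, v1) -> 18. No state change.
Op 5: write(P1, v0, 149). refcount(pp0)=2>1 -> COPY to pp3. 4 ppages; refcounts: pp0:1 pp1:3 pp2:1 pp3:1
Op 6: write(P0, v0, 106). refcount(pp0)=1 -> write in place. 4 ppages; refcounts: pp0:1 pp1:3 pp2:1 pp3:1
Op 7: read(P1, v0) -> 149. No state change.
Op 8: read(P2, v1) -> 18. No state change.
Op 9: fork(P1) -> P3. 4 ppages; refcounts: pp0:1 pp1:4 pp2:1 pp3:2

yes yes no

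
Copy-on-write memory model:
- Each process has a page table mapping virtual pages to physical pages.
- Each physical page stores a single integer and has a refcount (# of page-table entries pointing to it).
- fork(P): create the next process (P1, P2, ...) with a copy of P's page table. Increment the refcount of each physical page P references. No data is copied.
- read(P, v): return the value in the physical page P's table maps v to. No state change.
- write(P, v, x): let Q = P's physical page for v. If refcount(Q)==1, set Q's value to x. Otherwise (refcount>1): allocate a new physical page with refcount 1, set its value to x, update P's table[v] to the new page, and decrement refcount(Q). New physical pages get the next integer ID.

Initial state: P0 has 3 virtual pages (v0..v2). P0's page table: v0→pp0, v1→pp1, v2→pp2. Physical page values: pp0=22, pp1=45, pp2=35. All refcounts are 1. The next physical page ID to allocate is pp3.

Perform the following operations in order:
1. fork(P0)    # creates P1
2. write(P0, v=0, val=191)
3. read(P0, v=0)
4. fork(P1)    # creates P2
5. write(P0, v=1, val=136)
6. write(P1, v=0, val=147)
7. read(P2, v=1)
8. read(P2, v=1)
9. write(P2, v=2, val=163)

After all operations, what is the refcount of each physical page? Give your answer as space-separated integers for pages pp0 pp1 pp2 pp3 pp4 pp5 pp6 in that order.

Answer: 1 2 2 1 1 1 1

Derivation:
Op 1: fork(P0) -> P1. 3 ppages; refcounts: pp0:2 pp1:2 pp2:2
Op 2: write(P0, v0, 191). refcount(pp0)=2>1 -> COPY to pp3. 4 ppages; refcounts: pp0:1 pp1:2 pp2:2 pp3:1
Op 3: read(P0, v0) -> 191. No state change.
Op 4: fork(P1) -> P2. 4 ppages; refcounts: pp0:2 pp1:3 pp2:3 pp3:1
Op 5: write(P0, v1, 136). refcount(pp1)=3>1 -> COPY to pp4. 5 ppages; refcounts: pp0:2 pp1:2 pp2:3 pp3:1 pp4:1
Op 6: write(P1, v0, 147). refcount(pp0)=2>1 -> COPY to pp5. 6 ppages; refcounts: pp0:1 pp1:2 pp2:3 pp3:1 pp4:1 pp5:1
Op 7: read(P2, v1) -> 45. No state change.
Op 8: read(P2, v1) -> 45. No state change.
Op 9: write(P2, v2, 163). refcount(pp2)=3>1 -> COPY to pp6. 7 ppages; refcounts: pp0:1 pp1:2 pp2:2 pp3:1 pp4:1 pp5:1 pp6:1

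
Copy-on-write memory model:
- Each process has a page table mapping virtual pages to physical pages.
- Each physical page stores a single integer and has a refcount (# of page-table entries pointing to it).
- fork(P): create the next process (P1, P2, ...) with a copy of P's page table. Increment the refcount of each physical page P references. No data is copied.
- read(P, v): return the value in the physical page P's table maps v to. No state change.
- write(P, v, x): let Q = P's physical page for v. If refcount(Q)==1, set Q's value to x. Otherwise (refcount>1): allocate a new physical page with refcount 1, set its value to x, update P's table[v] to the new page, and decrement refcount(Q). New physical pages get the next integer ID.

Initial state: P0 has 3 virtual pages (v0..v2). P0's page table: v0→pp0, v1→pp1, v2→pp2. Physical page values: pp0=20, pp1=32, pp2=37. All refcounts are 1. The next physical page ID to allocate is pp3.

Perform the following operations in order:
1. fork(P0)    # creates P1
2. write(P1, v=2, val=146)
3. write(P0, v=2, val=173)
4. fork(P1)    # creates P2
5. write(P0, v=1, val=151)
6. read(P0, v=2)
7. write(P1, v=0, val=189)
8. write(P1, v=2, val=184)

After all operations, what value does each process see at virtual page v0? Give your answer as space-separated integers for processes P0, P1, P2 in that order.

Answer: 20 189 20

Derivation:
Op 1: fork(P0) -> P1. 3 ppages; refcounts: pp0:2 pp1:2 pp2:2
Op 2: write(P1, v2, 146). refcount(pp2)=2>1 -> COPY to pp3. 4 ppages; refcounts: pp0:2 pp1:2 pp2:1 pp3:1
Op 3: write(P0, v2, 173). refcount(pp2)=1 -> write in place. 4 ppages; refcounts: pp0:2 pp1:2 pp2:1 pp3:1
Op 4: fork(P1) -> P2. 4 ppages; refcounts: pp0:3 pp1:3 pp2:1 pp3:2
Op 5: write(P0, v1, 151). refcount(pp1)=3>1 -> COPY to pp4. 5 ppages; refcounts: pp0:3 pp1:2 pp2:1 pp3:2 pp4:1
Op 6: read(P0, v2) -> 173. No state change.
Op 7: write(P1, v0, 189). refcount(pp0)=3>1 -> COPY to pp5. 6 ppages; refcounts: pp0:2 pp1:2 pp2:1 pp3:2 pp4:1 pp5:1
Op 8: write(P1, v2, 184). refcount(pp3)=2>1 -> COPY to pp6. 7 ppages; refcounts: pp0:2 pp1:2 pp2:1 pp3:1 pp4:1 pp5:1 pp6:1
P0: v0 -> pp0 = 20
P1: v0 -> pp5 = 189
P2: v0 -> pp0 = 20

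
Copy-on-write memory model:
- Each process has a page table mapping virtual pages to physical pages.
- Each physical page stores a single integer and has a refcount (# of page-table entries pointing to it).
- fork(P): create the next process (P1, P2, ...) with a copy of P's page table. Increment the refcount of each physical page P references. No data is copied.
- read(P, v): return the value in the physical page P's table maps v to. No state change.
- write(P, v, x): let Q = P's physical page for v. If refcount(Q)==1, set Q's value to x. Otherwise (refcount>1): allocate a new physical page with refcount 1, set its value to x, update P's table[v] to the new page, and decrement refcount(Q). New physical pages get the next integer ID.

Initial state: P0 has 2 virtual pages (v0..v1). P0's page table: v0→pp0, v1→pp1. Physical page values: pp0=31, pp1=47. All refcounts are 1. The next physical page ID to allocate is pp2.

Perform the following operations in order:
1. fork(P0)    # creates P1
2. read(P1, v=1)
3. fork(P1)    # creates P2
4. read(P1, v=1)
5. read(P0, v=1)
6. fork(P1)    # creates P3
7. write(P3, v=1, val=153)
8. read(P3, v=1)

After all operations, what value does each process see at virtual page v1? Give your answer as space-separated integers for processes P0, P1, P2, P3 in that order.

Answer: 47 47 47 153

Derivation:
Op 1: fork(P0) -> P1. 2 ppages; refcounts: pp0:2 pp1:2
Op 2: read(P1, v1) -> 47. No state change.
Op 3: fork(P1) -> P2. 2 ppages; refcounts: pp0:3 pp1:3
Op 4: read(P1, v1) -> 47. No state change.
Op 5: read(P0, v1) -> 47. No state change.
Op 6: fork(P1) -> P3. 2 ppages; refcounts: pp0:4 pp1:4
Op 7: write(P3, v1, 153). refcount(pp1)=4>1 -> COPY to pp2. 3 ppages; refcounts: pp0:4 pp1:3 pp2:1
Op 8: read(P3, v1) -> 153. No state change.
P0: v1 -> pp1 = 47
P1: v1 -> pp1 = 47
P2: v1 -> pp1 = 47
P3: v1 -> pp2 = 153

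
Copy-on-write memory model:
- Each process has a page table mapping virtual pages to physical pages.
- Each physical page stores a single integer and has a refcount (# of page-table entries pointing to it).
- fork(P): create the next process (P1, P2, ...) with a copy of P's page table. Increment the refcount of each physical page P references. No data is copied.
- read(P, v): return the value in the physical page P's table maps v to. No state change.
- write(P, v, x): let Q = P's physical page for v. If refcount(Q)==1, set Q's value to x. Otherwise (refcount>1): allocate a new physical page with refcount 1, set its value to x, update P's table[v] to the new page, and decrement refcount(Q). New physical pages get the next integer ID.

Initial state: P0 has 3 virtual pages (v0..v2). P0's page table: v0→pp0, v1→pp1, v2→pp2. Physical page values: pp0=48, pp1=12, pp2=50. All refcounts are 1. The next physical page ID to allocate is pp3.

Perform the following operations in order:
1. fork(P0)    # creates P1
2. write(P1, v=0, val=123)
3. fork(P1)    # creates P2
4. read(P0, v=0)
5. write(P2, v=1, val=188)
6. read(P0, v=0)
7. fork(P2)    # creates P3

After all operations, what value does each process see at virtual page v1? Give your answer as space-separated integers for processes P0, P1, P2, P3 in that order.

Op 1: fork(P0) -> P1. 3 ppages; refcounts: pp0:2 pp1:2 pp2:2
Op 2: write(P1, v0, 123). refcount(pp0)=2>1 -> COPY to pp3. 4 ppages; refcounts: pp0:1 pp1:2 pp2:2 pp3:1
Op 3: fork(P1) -> P2. 4 ppages; refcounts: pp0:1 pp1:3 pp2:3 pp3:2
Op 4: read(P0, v0) -> 48. No state change.
Op 5: write(P2, v1, 188). refcount(pp1)=3>1 -> COPY to pp4. 5 ppages; refcounts: pp0:1 pp1:2 pp2:3 pp3:2 pp4:1
Op 6: read(P0, v0) -> 48. No state change.
Op 7: fork(P2) -> P3. 5 ppages; refcounts: pp0:1 pp1:2 pp2:4 pp3:3 pp4:2
P0: v1 -> pp1 = 12
P1: v1 -> pp1 = 12
P2: v1 -> pp4 = 188
P3: v1 -> pp4 = 188

Answer: 12 12 188 188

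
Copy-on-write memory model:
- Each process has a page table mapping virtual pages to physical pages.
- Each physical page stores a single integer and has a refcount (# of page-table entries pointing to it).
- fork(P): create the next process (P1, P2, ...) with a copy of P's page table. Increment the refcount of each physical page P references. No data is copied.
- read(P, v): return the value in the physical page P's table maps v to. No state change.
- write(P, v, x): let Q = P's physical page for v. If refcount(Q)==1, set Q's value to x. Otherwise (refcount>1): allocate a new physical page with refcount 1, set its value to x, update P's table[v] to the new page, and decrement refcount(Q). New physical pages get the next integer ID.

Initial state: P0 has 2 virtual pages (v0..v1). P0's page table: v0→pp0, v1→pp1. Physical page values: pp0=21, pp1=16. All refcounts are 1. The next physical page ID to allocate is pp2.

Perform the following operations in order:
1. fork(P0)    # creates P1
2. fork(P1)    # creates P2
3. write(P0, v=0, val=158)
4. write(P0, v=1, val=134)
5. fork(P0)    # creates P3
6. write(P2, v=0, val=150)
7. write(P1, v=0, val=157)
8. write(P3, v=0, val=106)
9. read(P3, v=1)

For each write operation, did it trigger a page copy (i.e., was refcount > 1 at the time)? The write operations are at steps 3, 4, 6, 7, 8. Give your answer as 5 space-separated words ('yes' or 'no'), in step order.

Op 1: fork(P0) -> P1. 2 ppages; refcounts: pp0:2 pp1:2
Op 2: fork(P1) -> P2. 2 ppages; refcounts: pp0:3 pp1:3
Op 3: write(P0, v0, 158). refcount(pp0)=3>1 -> COPY to pp2. 3 ppages; refcounts: pp0:2 pp1:3 pp2:1
Op 4: write(P0, v1, 134). refcount(pp1)=3>1 -> COPY to pp3. 4 ppages; refcounts: pp0:2 pp1:2 pp2:1 pp3:1
Op 5: fork(P0) -> P3. 4 ppages; refcounts: pp0:2 pp1:2 pp2:2 pp3:2
Op 6: write(P2, v0, 150). refcount(pp0)=2>1 -> COPY to pp4. 5 ppages; refcounts: pp0:1 pp1:2 pp2:2 pp3:2 pp4:1
Op 7: write(P1, v0, 157). refcount(pp0)=1 -> write in place. 5 ppages; refcounts: pp0:1 pp1:2 pp2:2 pp3:2 pp4:1
Op 8: write(P3, v0, 106). refcount(pp2)=2>1 -> COPY to pp5. 6 ppages; refcounts: pp0:1 pp1:2 pp2:1 pp3:2 pp4:1 pp5:1
Op 9: read(P3, v1) -> 134. No state change.

yes yes yes no yes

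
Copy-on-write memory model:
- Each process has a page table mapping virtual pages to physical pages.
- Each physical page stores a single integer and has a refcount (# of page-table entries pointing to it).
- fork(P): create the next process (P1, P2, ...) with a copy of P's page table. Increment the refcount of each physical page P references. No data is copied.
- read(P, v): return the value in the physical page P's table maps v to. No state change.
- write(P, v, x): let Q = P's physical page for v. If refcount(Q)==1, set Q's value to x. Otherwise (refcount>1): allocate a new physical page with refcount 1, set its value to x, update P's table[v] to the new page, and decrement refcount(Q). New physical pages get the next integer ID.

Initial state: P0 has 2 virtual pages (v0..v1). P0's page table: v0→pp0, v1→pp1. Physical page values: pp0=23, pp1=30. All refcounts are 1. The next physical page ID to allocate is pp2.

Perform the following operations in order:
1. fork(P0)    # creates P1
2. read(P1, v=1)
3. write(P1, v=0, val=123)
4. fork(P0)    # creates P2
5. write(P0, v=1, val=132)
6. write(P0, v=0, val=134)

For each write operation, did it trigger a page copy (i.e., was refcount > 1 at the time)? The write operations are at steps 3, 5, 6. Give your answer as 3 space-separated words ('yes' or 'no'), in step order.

Op 1: fork(P0) -> P1. 2 ppages; refcounts: pp0:2 pp1:2
Op 2: read(P1, v1) -> 30. No state change.
Op 3: write(P1, v0, 123). refcount(pp0)=2>1 -> COPY to pp2. 3 ppages; refcounts: pp0:1 pp1:2 pp2:1
Op 4: fork(P0) -> P2. 3 ppages; refcounts: pp0:2 pp1:3 pp2:1
Op 5: write(P0, v1, 132). refcount(pp1)=3>1 -> COPY to pp3. 4 ppages; refcounts: pp0:2 pp1:2 pp2:1 pp3:1
Op 6: write(P0, v0, 134). refcount(pp0)=2>1 -> COPY to pp4. 5 ppages; refcounts: pp0:1 pp1:2 pp2:1 pp3:1 pp4:1

yes yes yes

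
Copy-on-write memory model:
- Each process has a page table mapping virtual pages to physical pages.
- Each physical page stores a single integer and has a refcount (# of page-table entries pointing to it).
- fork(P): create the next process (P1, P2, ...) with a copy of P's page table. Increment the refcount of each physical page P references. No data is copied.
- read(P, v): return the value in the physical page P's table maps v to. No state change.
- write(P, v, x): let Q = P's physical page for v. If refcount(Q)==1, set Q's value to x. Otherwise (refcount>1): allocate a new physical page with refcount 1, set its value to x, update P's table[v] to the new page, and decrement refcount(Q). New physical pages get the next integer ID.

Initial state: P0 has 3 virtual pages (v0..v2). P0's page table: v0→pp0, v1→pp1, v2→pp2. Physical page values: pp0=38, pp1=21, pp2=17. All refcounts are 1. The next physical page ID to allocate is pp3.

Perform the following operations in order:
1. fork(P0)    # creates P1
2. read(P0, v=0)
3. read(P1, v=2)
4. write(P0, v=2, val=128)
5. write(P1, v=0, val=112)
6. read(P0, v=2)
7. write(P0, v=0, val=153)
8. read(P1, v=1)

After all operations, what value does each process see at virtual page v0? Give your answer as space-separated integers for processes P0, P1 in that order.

Answer: 153 112

Derivation:
Op 1: fork(P0) -> P1. 3 ppages; refcounts: pp0:2 pp1:2 pp2:2
Op 2: read(P0, v0) -> 38. No state change.
Op 3: read(P1, v2) -> 17. No state change.
Op 4: write(P0, v2, 128). refcount(pp2)=2>1 -> COPY to pp3. 4 ppages; refcounts: pp0:2 pp1:2 pp2:1 pp3:1
Op 5: write(P1, v0, 112). refcount(pp0)=2>1 -> COPY to pp4. 5 ppages; refcounts: pp0:1 pp1:2 pp2:1 pp3:1 pp4:1
Op 6: read(P0, v2) -> 128. No state change.
Op 7: write(P0, v0, 153). refcount(pp0)=1 -> write in place. 5 ppages; refcounts: pp0:1 pp1:2 pp2:1 pp3:1 pp4:1
Op 8: read(P1, v1) -> 21. No state change.
P0: v0 -> pp0 = 153
P1: v0 -> pp4 = 112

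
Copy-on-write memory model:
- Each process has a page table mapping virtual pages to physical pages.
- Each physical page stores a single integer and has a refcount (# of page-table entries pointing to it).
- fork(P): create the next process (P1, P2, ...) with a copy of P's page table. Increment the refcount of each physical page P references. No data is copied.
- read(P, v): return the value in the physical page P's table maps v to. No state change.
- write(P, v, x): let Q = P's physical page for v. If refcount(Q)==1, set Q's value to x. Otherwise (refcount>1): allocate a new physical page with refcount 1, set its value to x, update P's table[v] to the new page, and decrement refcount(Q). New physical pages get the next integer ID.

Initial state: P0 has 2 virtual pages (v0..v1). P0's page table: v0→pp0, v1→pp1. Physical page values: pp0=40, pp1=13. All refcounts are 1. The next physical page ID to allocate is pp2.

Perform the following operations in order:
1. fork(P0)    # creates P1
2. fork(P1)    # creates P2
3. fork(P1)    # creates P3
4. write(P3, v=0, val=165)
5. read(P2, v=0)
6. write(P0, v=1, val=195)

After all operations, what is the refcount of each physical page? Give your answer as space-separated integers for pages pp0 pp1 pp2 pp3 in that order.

Answer: 3 3 1 1

Derivation:
Op 1: fork(P0) -> P1. 2 ppages; refcounts: pp0:2 pp1:2
Op 2: fork(P1) -> P2. 2 ppages; refcounts: pp0:3 pp1:3
Op 3: fork(P1) -> P3. 2 ppages; refcounts: pp0:4 pp1:4
Op 4: write(P3, v0, 165). refcount(pp0)=4>1 -> COPY to pp2. 3 ppages; refcounts: pp0:3 pp1:4 pp2:1
Op 5: read(P2, v0) -> 40. No state change.
Op 6: write(P0, v1, 195). refcount(pp1)=4>1 -> COPY to pp3. 4 ppages; refcounts: pp0:3 pp1:3 pp2:1 pp3:1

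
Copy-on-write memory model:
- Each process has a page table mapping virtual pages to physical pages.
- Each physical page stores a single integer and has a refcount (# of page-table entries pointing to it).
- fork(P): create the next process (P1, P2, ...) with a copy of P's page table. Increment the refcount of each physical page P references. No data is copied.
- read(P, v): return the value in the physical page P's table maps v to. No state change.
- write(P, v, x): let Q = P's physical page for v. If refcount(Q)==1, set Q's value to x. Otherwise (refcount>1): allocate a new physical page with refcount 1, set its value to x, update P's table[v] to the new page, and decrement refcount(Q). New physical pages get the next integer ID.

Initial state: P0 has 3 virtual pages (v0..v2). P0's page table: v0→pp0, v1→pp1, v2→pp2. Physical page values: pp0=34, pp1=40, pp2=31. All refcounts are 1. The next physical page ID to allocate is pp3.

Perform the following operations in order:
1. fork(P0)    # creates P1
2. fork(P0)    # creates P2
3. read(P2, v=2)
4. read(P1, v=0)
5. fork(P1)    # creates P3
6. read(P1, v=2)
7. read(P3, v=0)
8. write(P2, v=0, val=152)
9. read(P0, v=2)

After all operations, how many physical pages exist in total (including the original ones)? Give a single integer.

Op 1: fork(P0) -> P1. 3 ppages; refcounts: pp0:2 pp1:2 pp2:2
Op 2: fork(P0) -> P2. 3 ppages; refcounts: pp0:3 pp1:3 pp2:3
Op 3: read(P2, v2) -> 31. No state change.
Op 4: read(P1, v0) -> 34. No state change.
Op 5: fork(P1) -> P3. 3 ppages; refcounts: pp0:4 pp1:4 pp2:4
Op 6: read(P1, v2) -> 31. No state change.
Op 7: read(P3, v0) -> 34. No state change.
Op 8: write(P2, v0, 152). refcount(pp0)=4>1 -> COPY to pp3. 4 ppages; refcounts: pp0:3 pp1:4 pp2:4 pp3:1
Op 9: read(P0, v2) -> 31. No state change.

Answer: 4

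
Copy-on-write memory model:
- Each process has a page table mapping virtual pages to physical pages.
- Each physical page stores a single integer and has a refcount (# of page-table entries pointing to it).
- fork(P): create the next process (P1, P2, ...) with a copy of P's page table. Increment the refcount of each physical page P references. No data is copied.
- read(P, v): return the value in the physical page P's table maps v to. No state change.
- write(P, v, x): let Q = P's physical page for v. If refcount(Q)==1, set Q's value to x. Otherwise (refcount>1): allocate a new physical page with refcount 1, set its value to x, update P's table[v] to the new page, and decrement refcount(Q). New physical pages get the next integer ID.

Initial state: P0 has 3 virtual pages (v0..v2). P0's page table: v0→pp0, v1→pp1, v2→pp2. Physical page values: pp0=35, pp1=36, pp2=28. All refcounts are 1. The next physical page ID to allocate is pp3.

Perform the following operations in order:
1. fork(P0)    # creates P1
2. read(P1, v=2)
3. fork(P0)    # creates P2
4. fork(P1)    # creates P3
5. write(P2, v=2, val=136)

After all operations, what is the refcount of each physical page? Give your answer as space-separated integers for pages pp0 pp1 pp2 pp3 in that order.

Answer: 4 4 3 1

Derivation:
Op 1: fork(P0) -> P1. 3 ppages; refcounts: pp0:2 pp1:2 pp2:2
Op 2: read(P1, v2) -> 28. No state change.
Op 3: fork(P0) -> P2. 3 ppages; refcounts: pp0:3 pp1:3 pp2:3
Op 4: fork(P1) -> P3. 3 ppages; refcounts: pp0:4 pp1:4 pp2:4
Op 5: write(P2, v2, 136). refcount(pp2)=4>1 -> COPY to pp3. 4 ppages; refcounts: pp0:4 pp1:4 pp2:3 pp3:1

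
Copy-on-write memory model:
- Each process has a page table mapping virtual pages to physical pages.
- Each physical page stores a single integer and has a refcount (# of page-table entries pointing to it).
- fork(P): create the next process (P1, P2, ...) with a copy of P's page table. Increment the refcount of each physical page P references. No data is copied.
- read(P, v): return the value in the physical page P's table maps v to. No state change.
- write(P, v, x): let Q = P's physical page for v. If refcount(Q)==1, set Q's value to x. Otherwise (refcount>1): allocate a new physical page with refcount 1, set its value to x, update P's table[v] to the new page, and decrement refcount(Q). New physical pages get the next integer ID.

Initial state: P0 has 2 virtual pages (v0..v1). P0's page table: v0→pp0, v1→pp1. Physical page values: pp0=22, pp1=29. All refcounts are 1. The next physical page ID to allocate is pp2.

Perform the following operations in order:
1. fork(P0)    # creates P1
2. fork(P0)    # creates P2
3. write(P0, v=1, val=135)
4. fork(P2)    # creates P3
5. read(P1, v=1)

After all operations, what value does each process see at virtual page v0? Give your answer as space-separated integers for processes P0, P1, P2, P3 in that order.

Op 1: fork(P0) -> P1. 2 ppages; refcounts: pp0:2 pp1:2
Op 2: fork(P0) -> P2. 2 ppages; refcounts: pp0:3 pp1:3
Op 3: write(P0, v1, 135). refcount(pp1)=3>1 -> COPY to pp2. 3 ppages; refcounts: pp0:3 pp1:2 pp2:1
Op 4: fork(P2) -> P3. 3 ppages; refcounts: pp0:4 pp1:3 pp2:1
Op 5: read(P1, v1) -> 29. No state change.
P0: v0 -> pp0 = 22
P1: v0 -> pp0 = 22
P2: v0 -> pp0 = 22
P3: v0 -> pp0 = 22

Answer: 22 22 22 22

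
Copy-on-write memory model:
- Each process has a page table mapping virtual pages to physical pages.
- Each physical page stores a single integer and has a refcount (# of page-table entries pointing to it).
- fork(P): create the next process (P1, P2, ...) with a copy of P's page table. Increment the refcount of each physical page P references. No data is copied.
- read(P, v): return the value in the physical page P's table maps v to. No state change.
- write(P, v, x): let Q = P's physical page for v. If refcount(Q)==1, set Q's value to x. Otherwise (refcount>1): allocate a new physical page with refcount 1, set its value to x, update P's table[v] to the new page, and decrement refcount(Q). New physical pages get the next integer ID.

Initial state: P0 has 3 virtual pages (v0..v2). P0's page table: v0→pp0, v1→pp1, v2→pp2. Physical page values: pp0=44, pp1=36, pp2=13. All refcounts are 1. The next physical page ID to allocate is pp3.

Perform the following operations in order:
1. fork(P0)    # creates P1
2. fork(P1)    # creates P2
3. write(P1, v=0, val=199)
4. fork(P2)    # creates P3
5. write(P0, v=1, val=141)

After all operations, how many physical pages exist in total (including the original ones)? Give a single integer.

Answer: 5

Derivation:
Op 1: fork(P0) -> P1. 3 ppages; refcounts: pp0:2 pp1:2 pp2:2
Op 2: fork(P1) -> P2. 3 ppages; refcounts: pp0:3 pp1:3 pp2:3
Op 3: write(P1, v0, 199). refcount(pp0)=3>1 -> COPY to pp3. 4 ppages; refcounts: pp0:2 pp1:3 pp2:3 pp3:1
Op 4: fork(P2) -> P3. 4 ppages; refcounts: pp0:3 pp1:4 pp2:4 pp3:1
Op 5: write(P0, v1, 141). refcount(pp1)=4>1 -> COPY to pp4. 5 ppages; refcounts: pp0:3 pp1:3 pp2:4 pp3:1 pp4:1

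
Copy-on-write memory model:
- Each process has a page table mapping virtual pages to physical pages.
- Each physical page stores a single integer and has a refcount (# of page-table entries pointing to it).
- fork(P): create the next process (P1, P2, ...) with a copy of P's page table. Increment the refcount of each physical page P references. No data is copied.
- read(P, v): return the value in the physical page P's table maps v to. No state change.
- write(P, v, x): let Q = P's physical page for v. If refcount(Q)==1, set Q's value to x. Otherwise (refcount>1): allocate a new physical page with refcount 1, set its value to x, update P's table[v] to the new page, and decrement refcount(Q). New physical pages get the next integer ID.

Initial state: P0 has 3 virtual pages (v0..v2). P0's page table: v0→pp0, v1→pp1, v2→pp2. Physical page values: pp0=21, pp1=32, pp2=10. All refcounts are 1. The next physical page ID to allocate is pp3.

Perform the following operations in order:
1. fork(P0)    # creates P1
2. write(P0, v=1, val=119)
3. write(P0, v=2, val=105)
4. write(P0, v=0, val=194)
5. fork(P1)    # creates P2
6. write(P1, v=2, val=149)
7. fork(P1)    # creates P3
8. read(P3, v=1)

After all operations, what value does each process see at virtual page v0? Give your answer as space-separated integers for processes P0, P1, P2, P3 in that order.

Answer: 194 21 21 21

Derivation:
Op 1: fork(P0) -> P1. 3 ppages; refcounts: pp0:2 pp1:2 pp2:2
Op 2: write(P0, v1, 119). refcount(pp1)=2>1 -> COPY to pp3. 4 ppages; refcounts: pp0:2 pp1:1 pp2:2 pp3:1
Op 3: write(P0, v2, 105). refcount(pp2)=2>1 -> COPY to pp4. 5 ppages; refcounts: pp0:2 pp1:1 pp2:1 pp3:1 pp4:1
Op 4: write(P0, v0, 194). refcount(pp0)=2>1 -> COPY to pp5. 6 ppages; refcounts: pp0:1 pp1:1 pp2:1 pp3:1 pp4:1 pp5:1
Op 5: fork(P1) -> P2. 6 ppages; refcounts: pp0:2 pp1:2 pp2:2 pp3:1 pp4:1 pp5:1
Op 6: write(P1, v2, 149). refcount(pp2)=2>1 -> COPY to pp6. 7 ppages; refcounts: pp0:2 pp1:2 pp2:1 pp3:1 pp4:1 pp5:1 pp6:1
Op 7: fork(P1) -> P3. 7 ppages; refcounts: pp0:3 pp1:3 pp2:1 pp3:1 pp4:1 pp5:1 pp6:2
Op 8: read(P3, v1) -> 32. No state change.
P0: v0 -> pp5 = 194
P1: v0 -> pp0 = 21
P2: v0 -> pp0 = 21
P3: v0 -> pp0 = 21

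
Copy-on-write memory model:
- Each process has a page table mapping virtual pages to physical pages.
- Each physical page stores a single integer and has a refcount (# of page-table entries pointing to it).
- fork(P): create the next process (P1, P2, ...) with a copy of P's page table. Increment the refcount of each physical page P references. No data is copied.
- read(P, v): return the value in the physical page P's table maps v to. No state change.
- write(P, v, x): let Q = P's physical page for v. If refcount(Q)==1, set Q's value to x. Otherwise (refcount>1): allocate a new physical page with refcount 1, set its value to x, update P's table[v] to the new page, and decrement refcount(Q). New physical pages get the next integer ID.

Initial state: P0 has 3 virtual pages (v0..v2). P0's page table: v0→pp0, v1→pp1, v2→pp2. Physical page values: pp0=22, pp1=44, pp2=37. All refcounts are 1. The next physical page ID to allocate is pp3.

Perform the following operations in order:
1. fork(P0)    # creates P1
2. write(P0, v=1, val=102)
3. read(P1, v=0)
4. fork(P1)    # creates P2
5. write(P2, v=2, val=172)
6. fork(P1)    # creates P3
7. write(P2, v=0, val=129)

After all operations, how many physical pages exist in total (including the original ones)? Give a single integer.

Answer: 6

Derivation:
Op 1: fork(P0) -> P1. 3 ppages; refcounts: pp0:2 pp1:2 pp2:2
Op 2: write(P0, v1, 102). refcount(pp1)=2>1 -> COPY to pp3. 4 ppages; refcounts: pp0:2 pp1:1 pp2:2 pp3:1
Op 3: read(P1, v0) -> 22. No state change.
Op 4: fork(P1) -> P2. 4 ppages; refcounts: pp0:3 pp1:2 pp2:3 pp3:1
Op 5: write(P2, v2, 172). refcount(pp2)=3>1 -> COPY to pp4. 5 ppages; refcounts: pp0:3 pp1:2 pp2:2 pp3:1 pp4:1
Op 6: fork(P1) -> P3. 5 ppages; refcounts: pp0:4 pp1:3 pp2:3 pp3:1 pp4:1
Op 7: write(P2, v0, 129). refcount(pp0)=4>1 -> COPY to pp5. 6 ppages; refcounts: pp0:3 pp1:3 pp2:3 pp3:1 pp4:1 pp5:1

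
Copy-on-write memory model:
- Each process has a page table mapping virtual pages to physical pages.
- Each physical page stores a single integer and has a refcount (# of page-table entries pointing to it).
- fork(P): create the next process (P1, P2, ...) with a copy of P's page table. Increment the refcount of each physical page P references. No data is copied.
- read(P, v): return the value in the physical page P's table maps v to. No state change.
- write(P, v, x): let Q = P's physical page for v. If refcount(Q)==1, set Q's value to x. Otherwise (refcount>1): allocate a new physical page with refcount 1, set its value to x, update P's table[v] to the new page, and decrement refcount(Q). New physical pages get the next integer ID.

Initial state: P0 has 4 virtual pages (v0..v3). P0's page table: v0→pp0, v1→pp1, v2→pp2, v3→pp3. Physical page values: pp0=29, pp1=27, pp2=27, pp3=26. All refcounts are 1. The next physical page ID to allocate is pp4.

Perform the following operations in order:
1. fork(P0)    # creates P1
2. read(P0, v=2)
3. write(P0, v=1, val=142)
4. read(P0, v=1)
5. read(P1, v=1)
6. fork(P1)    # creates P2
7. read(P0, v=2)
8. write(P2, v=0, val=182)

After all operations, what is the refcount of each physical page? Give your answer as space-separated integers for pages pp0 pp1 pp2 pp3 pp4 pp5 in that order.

Op 1: fork(P0) -> P1. 4 ppages; refcounts: pp0:2 pp1:2 pp2:2 pp3:2
Op 2: read(P0, v2) -> 27. No state change.
Op 3: write(P0, v1, 142). refcount(pp1)=2>1 -> COPY to pp4. 5 ppages; refcounts: pp0:2 pp1:1 pp2:2 pp3:2 pp4:1
Op 4: read(P0, v1) -> 142. No state change.
Op 5: read(P1, v1) -> 27. No state change.
Op 6: fork(P1) -> P2. 5 ppages; refcounts: pp0:3 pp1:2 pp2:3 pp3:3 pp4:1
Op 7: read(P0, v2) -> 27. No state change.
Op 8: write(P2, v0, 182). refcount(pp0)=3>1 -> COPY to pp5. 6 ppages; refcounts: pp0:2 pp1:2 pp2:3 pp3:3 pp4:1 pp5:1

Answer: 2 2 3 3 1 1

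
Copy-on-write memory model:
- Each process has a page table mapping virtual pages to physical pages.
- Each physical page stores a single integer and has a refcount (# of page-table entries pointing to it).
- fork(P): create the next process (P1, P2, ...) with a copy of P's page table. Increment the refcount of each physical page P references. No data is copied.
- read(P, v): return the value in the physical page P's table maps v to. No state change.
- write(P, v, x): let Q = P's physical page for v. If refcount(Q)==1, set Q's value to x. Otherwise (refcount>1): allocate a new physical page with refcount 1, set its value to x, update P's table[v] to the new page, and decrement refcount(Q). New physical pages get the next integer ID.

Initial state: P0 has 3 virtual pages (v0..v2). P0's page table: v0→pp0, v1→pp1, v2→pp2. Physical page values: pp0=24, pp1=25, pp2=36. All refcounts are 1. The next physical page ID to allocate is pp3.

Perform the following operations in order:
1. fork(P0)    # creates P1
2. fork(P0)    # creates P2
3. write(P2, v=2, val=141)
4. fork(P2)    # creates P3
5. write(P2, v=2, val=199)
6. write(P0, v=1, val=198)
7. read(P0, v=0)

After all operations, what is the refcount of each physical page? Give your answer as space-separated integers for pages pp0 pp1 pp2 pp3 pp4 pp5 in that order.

Op 1: fork(P0) -> P1. 3 ppages; refcounts: pp0:2 pp1:2 pp2:2
Op 2: fork(P0) -> P2. 3 ppages; refcounts: pp0:3 pp1:3 pp2:3
Op 3: write(P2, v2, 141). refcount(pp2)=3>1 -> COPY to pp3. 4 ppages; refcounts: pp0:3 pp1:3 pp2:2 pp3:1
Op 4: fork(P2) -> P3. 4 ppages; refcounts: pp0:4 pp1:4 pp2:2 pp3:2
Op 5: write(P2, v2, 199). refcount(pp3)=2>1 -> COPY to pp4. 5 ppages; refcounts: pp0:4 pp1:4 pp2:2 pp3:1 pp4:1
Op 6: write(P0, v1, 198). refcount(pp1)=4>1 -> COPY to pp5. 6 ppages; refcounts: pp0:4 pp1:3 pp2:2 pp3:1 pp4:1 pp5:1
Op 7: read(P0, v0) -> 24. No state change.

Answer: 4 3 2 1 1 1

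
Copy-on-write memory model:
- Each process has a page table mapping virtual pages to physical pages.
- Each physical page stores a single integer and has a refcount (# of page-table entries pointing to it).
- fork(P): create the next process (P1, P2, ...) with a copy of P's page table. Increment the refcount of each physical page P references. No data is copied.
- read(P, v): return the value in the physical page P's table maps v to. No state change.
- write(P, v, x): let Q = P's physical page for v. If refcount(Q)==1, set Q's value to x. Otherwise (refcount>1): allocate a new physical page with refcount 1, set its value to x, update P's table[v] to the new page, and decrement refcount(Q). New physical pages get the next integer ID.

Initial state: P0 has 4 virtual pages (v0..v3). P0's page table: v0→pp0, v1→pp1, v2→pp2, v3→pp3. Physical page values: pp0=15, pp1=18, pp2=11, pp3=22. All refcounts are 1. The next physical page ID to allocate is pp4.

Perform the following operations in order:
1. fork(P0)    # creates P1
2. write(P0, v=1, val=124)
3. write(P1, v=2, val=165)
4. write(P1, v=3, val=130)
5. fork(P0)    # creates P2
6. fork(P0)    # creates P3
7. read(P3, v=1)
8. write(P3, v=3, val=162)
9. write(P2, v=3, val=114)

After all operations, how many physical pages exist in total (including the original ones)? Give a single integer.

Answer: 9

Derivation:
Op 1: fork(P0) -> P1. 4 ppages; refcounts: pp0:2 pp1:2 pp2:2 pp3:2
Op 2: write(P0, v1, 124). refcount(pp1)=2>1 -> COPY to pp4. 5 ppages; refcounts: pp0:2 pp1:1 pp2:2 pp3:2 pp4:1
Op 3: write(P1, v2, 165). refcount(pp2)=2>1 -> COPY to pp5. 6 ppages; refcounts: pp0:2 pp1:1 pp2:1 pp3:2 pp4:1 pp5:1
Op 4: write(P1, v3, 130). refcount(pp3)=2>1 -> COPY to pp6. 7 ppages; refcounts: pp0:2 pp1:1 pp2:1 pp3:1 pp4:1 pp5:1 pp6:1
Op 5: fork(P0) -> P2. 7 ppages; refcounts: pp0:3 pp1:1 pp2:2 pp3:2 pp4:2 pp5:1 pp6:1
Op 6: fork(P0) -> P3. 7 ppages; refcounts: pp0:4 pp1:1 pp2:3 pp3:3 pp4:3 pp5:1 pp6:1
Op 7: read(P3, v1) -> 124. No state change.
Op 8: write(P3, v3, 162). refcount(pp3)=3>1 -> COPY to pp7. 8 ppages; refcounts: pp0:4 pp1:1 pp2:3 pp3:2 pp4:3 pp5:1 pp6:1 pp7:1
Op 9: write(P2, v3, 114). refcount(pp3)=2>1 -> COPY to pp8. 9 ppages; refcounts: pp0:4 pp1:1 pp2:3 pp3:1 pp4:3 pp5:1 pp6:1 pp7:1 pp8:1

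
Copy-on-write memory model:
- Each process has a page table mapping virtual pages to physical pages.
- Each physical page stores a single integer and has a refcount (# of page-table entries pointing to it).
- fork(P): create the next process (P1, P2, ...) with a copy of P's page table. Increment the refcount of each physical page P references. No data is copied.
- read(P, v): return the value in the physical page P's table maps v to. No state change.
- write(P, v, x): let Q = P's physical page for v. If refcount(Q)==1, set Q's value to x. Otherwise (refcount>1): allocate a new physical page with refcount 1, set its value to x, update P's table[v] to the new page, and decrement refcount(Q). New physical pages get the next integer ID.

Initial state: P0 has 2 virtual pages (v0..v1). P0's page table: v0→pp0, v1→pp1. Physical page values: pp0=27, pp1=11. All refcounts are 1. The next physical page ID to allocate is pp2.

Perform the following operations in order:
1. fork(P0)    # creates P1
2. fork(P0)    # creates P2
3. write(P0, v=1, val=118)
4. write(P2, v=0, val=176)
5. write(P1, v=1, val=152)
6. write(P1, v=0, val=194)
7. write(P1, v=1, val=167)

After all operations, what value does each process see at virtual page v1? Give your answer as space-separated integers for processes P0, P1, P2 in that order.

Answer: 118 167 11

Derivation:
Op 1: fork(P0) -> P1. 2 ppages; refcounts: pp0:2 pp1:2
Op 2: fork(P0) -> P2. 2 ppages; refcounts: pp0:3 pp1:3
Op 3: write(P0, v1, 118). refcount(pp1)=3>1 -> COPY to pp2. 3 ppages; refcounts: pp0:3 pp1:2 pp2:1
Op 4: write(P2, v0, 176). refcount(pp0)=3>1 -> COPY to pp3. 4 ppages; refcounts: pp0:2 pp1:2 pp2:1 pp3:1
Op 5: write(P1, v1, 152). refcount(pp1)=2>1 -> COPY to pp4. 5 ppages; refcounts: pp0:2 pp1:1 pp2:1 pp3:1 pp4:1
Op 6: write(P1, v0, 194). refcount(pp0)=2>1 -> COPY to pp5. 6 ppages; refcounts: pp0:1 pp1:1 pp2:1 pp3:1 pp4:1 pp5:1
Op 7: write(P1, v1, 167). refcount(pp4)=1 -> write in place. 6 ppages; refcounts: pp0:1 pp1:1 pp2:1 pp3:1 pp4:1 pp5:1
P0: v1 -> pp2 = 118
P1: v1 -> pp4 = 167
P2: v1 -> pp1 = 11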